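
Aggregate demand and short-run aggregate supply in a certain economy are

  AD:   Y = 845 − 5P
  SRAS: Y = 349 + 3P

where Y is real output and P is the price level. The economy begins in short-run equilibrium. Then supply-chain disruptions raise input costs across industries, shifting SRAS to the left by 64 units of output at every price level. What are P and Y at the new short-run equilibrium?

P = 70, Y = 495

This is a negative supply shock: SRAS shifts left.
New SRAS: Y = 285 + 3P.
Set AD = SRAS: 845 − 5P = 285 + 3P, so 560 = 8P and P = 70.
Y = 845 − 5·70 = 495.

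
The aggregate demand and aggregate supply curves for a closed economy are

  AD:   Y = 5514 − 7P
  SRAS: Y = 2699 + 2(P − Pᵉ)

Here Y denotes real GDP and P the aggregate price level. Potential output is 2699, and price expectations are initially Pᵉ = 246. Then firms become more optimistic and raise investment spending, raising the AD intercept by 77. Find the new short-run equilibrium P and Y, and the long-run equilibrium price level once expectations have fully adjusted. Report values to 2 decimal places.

Short run: P = 376.00, Y = 2959.00. Long run: P = 413.14.

AD shifts right: new AD is Y = 5591 − 7P. With Pᵉ = 246, SRAS is Y = 2207 + 2P.
Short run: 5591 − 7P = 2207 + 2P gives 3384 = 9P, so P = 376.00 and Y = 5591 − 7P = 2959.00.
Y = 2959.00 is above potential 2699; expectations adjust and SRAS shifts left until Y = 2699.
Long run: on the new AD curve, 2699 = 5591 − 7P gives P = 413.14.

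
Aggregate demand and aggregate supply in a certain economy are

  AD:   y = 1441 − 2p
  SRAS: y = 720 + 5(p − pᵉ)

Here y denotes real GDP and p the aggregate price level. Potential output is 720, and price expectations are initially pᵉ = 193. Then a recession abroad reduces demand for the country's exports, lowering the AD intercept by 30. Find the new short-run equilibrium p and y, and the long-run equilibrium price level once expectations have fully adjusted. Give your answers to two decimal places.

AD shifts left: new AD is y = 1411 − 2p. With pᵉ = 193, SRAS is y = 5p − 245.
Short run: 1411 − 2p = 5p − 245 gives 1656 = 7p, so p = 236.57 and y = 1411 − 2p = 937.86.
y = 937.86 is above potential 720; expectations adjust and SRAS shifts left until y = 720.
Long run: on the new AD curve, 720 = 1411 − 2p gives p = 345.50.

Short run: p = 236.57, y = 937.86. Long run: p = 345.50.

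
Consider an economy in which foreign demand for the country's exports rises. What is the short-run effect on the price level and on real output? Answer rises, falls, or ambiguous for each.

This is a positive demand shock: AD shifts right.
Moving along the upward-sloping SRAS curve, P rises and Y rises.

Price level: rises; output: rises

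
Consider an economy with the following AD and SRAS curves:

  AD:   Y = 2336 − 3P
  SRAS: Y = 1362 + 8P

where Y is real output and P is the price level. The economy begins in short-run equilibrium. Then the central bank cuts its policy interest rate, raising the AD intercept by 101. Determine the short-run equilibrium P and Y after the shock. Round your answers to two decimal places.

P = 97.73, Y = 2143.82

This is a positive demand shock: AD shifts right.
New AD: Y = 2437 − 3P.
Set AD = SRAS: 2437 − 3P = 1362 + 8P, so 1075 = 11P and P = 97.73.
Substituting into AD, Y = 2143.82.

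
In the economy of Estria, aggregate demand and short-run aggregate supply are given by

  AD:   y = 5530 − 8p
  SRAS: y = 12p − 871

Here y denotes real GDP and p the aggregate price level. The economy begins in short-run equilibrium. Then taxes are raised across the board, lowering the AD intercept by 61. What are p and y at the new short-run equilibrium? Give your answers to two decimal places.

This is a negative demand shock: AD shifts left.
New AD: y = 5469 − 8p.
Set AD = SRAS: 5469 − 8p = 12p − 871, so 6340 = 20p and p = 317.00.
Substituting into AD, y = 2933.00.

p = 317.00, y = 2933.00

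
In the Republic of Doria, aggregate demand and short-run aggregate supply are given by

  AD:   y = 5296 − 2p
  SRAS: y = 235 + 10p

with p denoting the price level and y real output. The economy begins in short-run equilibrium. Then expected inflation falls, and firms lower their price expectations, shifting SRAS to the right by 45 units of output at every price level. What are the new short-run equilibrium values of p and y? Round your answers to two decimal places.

p = 418.00, y = 4460.00

This is a positive supply shock: SRAS shifts right.
New SRAS: y = 280 + 10p.
Set AD = SRAS: 5296 − 2p = 280 + 10p, so 5016 = 12p and p = 418.00.
Substituting into AD, y = 4460.00.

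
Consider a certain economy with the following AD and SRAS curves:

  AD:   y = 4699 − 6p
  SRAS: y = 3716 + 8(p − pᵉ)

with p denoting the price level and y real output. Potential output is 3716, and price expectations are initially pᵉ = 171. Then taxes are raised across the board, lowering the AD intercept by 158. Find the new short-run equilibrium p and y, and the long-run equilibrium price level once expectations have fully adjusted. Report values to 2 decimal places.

AD shifts left: new AD is y = 4541 − 6p. With pᵉ = 171, SRAS is y = 2348 + 8p.
Short run: 4541 − 6p = 2348 + 8p gives 2193 = 14p, so p = 156.64 and y = 4541 − 6p = 3601.14.
y = 3601.14 is below potential 3716; expectations adjust and SRAS shifts right until y = 3716.
Long run: on the new AD curve, 3716 = 4541 − 6p gives p = 137.50.

Short run: p = 156.64, y = 3601.14. Long run: p = 137.50.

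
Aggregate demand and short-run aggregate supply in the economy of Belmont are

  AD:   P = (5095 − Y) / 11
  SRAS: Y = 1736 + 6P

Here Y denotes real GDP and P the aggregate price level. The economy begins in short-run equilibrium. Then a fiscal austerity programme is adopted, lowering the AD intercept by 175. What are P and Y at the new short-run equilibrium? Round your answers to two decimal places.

P = 187.29, Y = 2859.76

This is a negative demand shock: AD shifts left.
New AD: Y = 4920 − 11P.
Set AD = SRAS: 4920 − 11P = 1736 + 6P, so 3184 = 17P and P = 187.29.
Substituting into AD, Y = 2859.76.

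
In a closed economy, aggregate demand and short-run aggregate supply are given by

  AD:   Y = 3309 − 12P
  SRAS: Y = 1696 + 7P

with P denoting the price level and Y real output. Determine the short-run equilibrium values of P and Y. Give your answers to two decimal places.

Set AD = SRAS: 3309 − 12P = 1696 + 7P, so 1613 = 19P and P = 84.89.
Substituting into AD, Y = 3309 − 12P = 2290.26.

P = 84.89, Y = 2290.26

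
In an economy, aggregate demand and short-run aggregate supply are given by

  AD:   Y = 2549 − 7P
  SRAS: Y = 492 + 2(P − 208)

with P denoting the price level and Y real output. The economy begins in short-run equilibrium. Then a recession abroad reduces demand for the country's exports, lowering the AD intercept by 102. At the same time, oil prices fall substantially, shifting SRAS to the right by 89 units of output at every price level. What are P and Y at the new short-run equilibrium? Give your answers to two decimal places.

After both shocks: AD is Y = 2447 − 7P and SRAS is Y = 165 + 2P.
Setting them equal: 2282 = 9P, so P = 253.56.
Substituting into AD, Y = 672.11.

P = 253.56, Y = 672.11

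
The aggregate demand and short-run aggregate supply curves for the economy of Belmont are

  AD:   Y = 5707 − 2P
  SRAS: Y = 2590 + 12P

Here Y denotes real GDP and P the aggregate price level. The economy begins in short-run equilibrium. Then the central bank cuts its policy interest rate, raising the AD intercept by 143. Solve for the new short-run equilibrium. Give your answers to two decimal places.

This is a positive demand shock: AD shifts right.
New AD: Y = 5850 − 2P.
Set AD = SRAS: 5850 − 2P = 2590 + 12P, so 3260 = 14P and P = 232.86.
Substituting into AD, Y = 5384.29.

P = 232.86, Y = 5384.29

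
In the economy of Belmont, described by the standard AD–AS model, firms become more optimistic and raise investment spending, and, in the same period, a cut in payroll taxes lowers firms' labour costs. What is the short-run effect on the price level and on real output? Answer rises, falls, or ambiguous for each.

Price level: ambiguous; output: rises

The first event is a positive demand shock: AD shifts right, which by itself pushes P up and Y up.
The second is a favourable supply shock: SRAS shifts right, which by itself pushes P down and Y up.
The two shocks push P in opposite directions, so the effect on P is ambiguous. Both shocks push Y up, so Y rises.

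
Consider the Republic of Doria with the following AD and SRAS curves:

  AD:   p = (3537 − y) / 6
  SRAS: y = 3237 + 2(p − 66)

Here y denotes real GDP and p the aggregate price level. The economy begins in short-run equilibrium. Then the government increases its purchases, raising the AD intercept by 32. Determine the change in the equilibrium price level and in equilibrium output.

Δp = +4, Δy = +8

This is a positive demand shock: AD shifts right.
New AD: y = 3569 − 6p.
SRAS can be written y = 3105 + 2p.
Set AD = SRAS: 3569 − 6p = 3105 + 2p, so 464 = 8p and p = 58.
y = 3569 − 6·58 = 3221.
Initially p = 54, y = 3213, so Δp = +4 and Δy = +8.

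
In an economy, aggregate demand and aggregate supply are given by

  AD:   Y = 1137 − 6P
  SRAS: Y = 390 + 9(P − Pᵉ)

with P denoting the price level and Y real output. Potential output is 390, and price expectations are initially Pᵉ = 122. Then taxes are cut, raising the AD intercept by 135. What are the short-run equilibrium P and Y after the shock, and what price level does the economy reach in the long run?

Short run: P = 132, Y = 480. Long run: P = 147.

AD shifts right: new AD is Y = 1272 − 6P. With Pᵉ = 122, SRAS is Y = 9P − 708.
Short run: 1272 − 6P = 9P − 708 gives 1980 = 15P, so P = 132 and Y = 1272 − 6·132 = 480.
Y = 480 is above potential 390; expectations adjust and SRAS shifts left until Y = 390.
Long run: on the new AD curve, 390 = 1272 − 6P gives P = 147.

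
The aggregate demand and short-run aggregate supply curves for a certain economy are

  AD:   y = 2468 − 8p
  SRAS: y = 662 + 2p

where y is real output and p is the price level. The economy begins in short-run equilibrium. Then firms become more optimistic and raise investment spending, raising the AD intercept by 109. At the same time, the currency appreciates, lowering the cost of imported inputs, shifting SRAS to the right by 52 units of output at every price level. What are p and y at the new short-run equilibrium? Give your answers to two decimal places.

p = 186.30, y = 1086.60

After both shocks: AD is y = 2577 − 8p and SRAS is y = 714 + 2p.
Setting them equal: 1863 = 10p, so p = 186.30.
Substituting into AD, y = 1086.60.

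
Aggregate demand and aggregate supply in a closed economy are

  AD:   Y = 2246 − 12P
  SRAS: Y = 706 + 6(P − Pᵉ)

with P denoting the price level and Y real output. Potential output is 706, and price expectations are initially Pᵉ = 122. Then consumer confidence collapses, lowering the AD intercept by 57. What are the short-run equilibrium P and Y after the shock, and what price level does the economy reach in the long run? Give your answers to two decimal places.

AD shifts left: new AD is Y = 2189 − 12P. With Pᵉ = 122, SRAS is Y = 6P − 26.
Short run: 2189 − 12P = 6P − 26 gives 2215 = 18P, so P = 123.06 and Y = 2189 − 12P = 712.33.
Y = 712.33 is above potential 706; expectations adjust and SRAS shifts left until Y = 706.
Long run: on the new AD curve, 706 = 2189 − 12P gives P = 123.58.

Short run: P = 123.06, Y = 712.33. Long run: P = 123.58.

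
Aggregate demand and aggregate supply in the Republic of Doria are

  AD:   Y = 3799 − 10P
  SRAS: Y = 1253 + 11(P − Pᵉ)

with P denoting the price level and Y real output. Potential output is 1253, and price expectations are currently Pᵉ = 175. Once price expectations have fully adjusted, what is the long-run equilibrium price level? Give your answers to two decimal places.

Long-run P = 254.60

Short run: with Pᵉ = 175, SRAS is Y = 11P − 672. Setting AD = SRAS gives 4471 = 21P, so P = 212.90 and Y = 3799 − 10P = 1669.95.
Output 1669.95 is above potential 1253, so over time expected prices rise and SRAS shifts left until Y returns to 1253.
Long run: Y = 1253 on the AD curve gives 1253 = 3799 − 10P, so P = 254.60.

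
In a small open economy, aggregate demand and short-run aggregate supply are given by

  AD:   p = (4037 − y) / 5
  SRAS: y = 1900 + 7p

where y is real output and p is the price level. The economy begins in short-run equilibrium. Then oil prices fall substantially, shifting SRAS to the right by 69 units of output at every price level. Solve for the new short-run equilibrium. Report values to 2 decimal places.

This is a positive supply shock: SRAS shifts right.
New SRAS: y = 1969 + 7p.
Set AD = SRAS: 4037 − 5p = 1969 + 7p, so 2068 = 12p and p = 172.33.
Substituting into AD, y = 3175.33.

p = 172.33, y = 3175.33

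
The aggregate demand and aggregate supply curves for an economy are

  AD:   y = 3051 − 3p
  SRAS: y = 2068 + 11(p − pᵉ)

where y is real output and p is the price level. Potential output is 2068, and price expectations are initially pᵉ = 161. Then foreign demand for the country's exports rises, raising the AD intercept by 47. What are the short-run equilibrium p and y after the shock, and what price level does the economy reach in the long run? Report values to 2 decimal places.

Short run: p = 200.07, y = 2497.79. Long run: p = 343.33.

AD shifts right: new AD is y = 3098 − 3p. With pᵉ = 161, SRAS is y = 297 + 11p.
Short run: 3098 − 3p = 297 + 11p gives 2801 = 14p, so p = 200.07 and y = 3098 − 3p = 2497.79.
y = 2497.79 is above potential 2068; expectations adjust and SRAS shifts left until y = 2068.
Long run: on the new AD curve, 2068 = 3098 − 3p gives p = 343.33.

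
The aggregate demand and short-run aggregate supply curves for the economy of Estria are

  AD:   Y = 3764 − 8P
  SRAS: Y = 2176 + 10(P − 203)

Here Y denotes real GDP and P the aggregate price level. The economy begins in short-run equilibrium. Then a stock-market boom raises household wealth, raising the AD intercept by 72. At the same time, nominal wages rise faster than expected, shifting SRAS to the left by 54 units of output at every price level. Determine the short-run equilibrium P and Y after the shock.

After both shocks: AD is Y = 3836 − 8P and SRAS is Y = 92 + 10P.
Setting them equal: 3744 = 18P, so P = 208.
Y = 3836 − 8·208 = 2172.

P = 208, Y = 2172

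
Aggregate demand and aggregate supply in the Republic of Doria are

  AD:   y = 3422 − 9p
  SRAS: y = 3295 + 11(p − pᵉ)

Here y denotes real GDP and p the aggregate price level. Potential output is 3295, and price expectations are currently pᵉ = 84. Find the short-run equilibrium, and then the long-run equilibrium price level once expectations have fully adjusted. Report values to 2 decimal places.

Short run: with pᵉ = 84, SRAS is y = 2371 + 11p. Setting AD = SRAS gives 1051 = 20p, so p = 52.55 and y = 3422 − 9p = 2949.05.
Output 2949.05 is below potential 3295, so over time expected prices fall and SRAS shifts right until y returns to 3295.
Long run: y = 3295 on the AD curve gives 3295 = 3422 − 9p, so p = 14.11.

Short run: p = 52.55, y = 2949.05. Long run: p = 14.11.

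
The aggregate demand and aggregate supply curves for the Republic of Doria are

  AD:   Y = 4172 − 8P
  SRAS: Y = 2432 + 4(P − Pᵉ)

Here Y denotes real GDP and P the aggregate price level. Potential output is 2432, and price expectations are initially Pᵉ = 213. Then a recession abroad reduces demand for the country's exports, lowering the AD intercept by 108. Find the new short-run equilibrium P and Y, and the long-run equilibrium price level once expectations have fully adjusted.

Short run: P = 207, Y = 2408. Long run: P = 204.

AD shifts left: new AD is Y = 4064 − 8P. With Pᵉ = 213, SRAS is Y = 1580 + 4P.
Short run: 4064 − 8P = 1580 + 4P gives 2484 = 12P, so P = 207 and Y = 4064 − 8·207 = 2408.
Y = 2408 is below potential 2432; expectations adjust and SRAS shifts right until Y = 2432.
Long run: on the new AD curve, 2432 = 4064 − 8P gives P = 204.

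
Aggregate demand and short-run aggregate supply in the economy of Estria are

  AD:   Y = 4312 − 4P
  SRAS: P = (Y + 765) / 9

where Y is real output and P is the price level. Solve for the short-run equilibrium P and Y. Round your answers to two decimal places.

P = 390.54, Y = 2749.85

Rearrange SRAS to Y = 9P − 765.
Set AD = SRAS: 4312 − 4P = 9P − 765, so 5077 = 13P and P = 390.54.
Substituting into AD, Y = 4312 − 4P = 2749.85.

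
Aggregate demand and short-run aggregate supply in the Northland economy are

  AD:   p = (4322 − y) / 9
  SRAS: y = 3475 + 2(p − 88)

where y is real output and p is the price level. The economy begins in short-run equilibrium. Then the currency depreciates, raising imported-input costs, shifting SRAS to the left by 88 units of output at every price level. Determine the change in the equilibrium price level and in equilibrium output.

Δp = +8, Δy = -72

This is a negative supply shock: SRAS shifts left.
New SRAS: y = 3211 + 2p.
Set AD = SRAS: 4322 − 9p = 3211 + 2p, so 1111 = 11p and p = 101.
y = 4322 − 9·101 = 3413.
Initially p = 93, y = 3485, so Δp = +8 and Δy = -72.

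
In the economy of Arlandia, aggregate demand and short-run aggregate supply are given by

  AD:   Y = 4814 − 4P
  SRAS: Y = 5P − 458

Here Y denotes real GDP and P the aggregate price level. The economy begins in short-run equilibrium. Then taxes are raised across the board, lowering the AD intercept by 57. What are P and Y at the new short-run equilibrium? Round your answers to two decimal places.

This is a negative demand shock: AD shifts left.
New AD: Y = 4757 − 4P.
Set AD = SRAS: 4757 − 4P = 5P − 458, so 5215 = 9P and P = 579.44.
Substituting into AD, Y = 2439.22.

P = 579.44, Y = 2439.22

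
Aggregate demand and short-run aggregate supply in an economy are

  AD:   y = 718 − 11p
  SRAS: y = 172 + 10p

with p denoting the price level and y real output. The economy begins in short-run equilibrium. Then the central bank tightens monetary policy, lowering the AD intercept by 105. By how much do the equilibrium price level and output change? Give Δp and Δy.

This is a negative demand shock: AD shifts left.
New AD: y = 613 − 11p.
Set AD = SRAS: 613 − 11p = 172 + 10p, so 441 = 21p and p = 21.
y = 613 − 11·21 = 382.
Initially p = 26, y = 432, so Δp = -5 and Δy = -50.

Δp = -5, Δy = -50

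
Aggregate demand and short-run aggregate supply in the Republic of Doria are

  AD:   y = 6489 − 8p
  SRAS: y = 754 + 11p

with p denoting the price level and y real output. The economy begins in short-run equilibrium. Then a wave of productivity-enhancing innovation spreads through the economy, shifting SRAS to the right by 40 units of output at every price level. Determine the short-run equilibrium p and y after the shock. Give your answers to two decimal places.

This is a positive supply shock: SRAS shifts right.
New SRAS: y = 794 + 11p.
Set AD = SRAS: 6489 − 8p = 794 + 11p, so 5695 = 19p and p = 299.74.
Substituting into AD, y = 4091.11.

p = 299.74, y = 4091.11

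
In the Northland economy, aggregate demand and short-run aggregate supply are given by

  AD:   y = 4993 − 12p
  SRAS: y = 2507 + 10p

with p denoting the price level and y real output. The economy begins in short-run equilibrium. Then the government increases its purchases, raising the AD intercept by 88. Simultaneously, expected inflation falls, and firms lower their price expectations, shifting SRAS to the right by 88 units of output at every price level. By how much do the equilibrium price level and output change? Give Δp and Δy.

After both shocks: AD is y = 5081 − 12p and SRAS is y = 2595 + 10p.
Setting them equal: 2486 = 22p, so p = 113.
y = 5081 − 12·113 = 3725.
Initially p = 113, y = 3637, so Δp = +0 and Δy = +88.

Δp = +0, Δy = +88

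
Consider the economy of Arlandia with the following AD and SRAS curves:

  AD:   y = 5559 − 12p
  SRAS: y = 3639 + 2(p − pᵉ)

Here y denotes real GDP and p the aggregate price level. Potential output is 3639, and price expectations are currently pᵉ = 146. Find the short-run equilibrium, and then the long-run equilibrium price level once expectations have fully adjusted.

Short run: p = 158, y = 3663. Long run: p = 160.

Short run: with pᵉ = 146, SRAS is y = 3347 + 2p. Setting AD = SRAS gives 2212 = 14p, so p = 158 and y = 5559 − 12·158 = 3663.
Output 3663 is above potential 3639, so over time expected prices rise and SRAS shifts left until y returns to 3639.
Long run: y = 3639 on the AD curve gives 3639 = 5559 − 12p, so p = 160.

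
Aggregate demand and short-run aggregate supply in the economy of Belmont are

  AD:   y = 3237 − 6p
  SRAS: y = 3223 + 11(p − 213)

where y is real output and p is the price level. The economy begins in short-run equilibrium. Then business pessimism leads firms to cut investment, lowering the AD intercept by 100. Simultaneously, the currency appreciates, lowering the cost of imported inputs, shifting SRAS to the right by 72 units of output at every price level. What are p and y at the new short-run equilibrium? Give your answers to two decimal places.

After both shocks: AD is y = 3137 − 6p and SRAS is y = 952 + 11p.
Setting them equal: 2185 = 17p, so p = 128.53.
Substituting into AD, y = 2365.82.

p = 128.53, y = 2365.82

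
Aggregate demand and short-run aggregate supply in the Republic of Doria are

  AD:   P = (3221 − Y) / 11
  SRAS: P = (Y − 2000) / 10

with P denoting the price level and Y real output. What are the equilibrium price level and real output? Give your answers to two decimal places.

Rearrange AD to Y = 3221 − 11P.
Rearrange SRAS to Y = 2000 + 10P.
Set AD = SRAS: 3221 − 11P = 2000 + 10P, so 1221 = 21P and P = 58.14.
Substituting into AD, Y = 3221 − 11P = 2581.43.

P = 58.14, Y = 2581.43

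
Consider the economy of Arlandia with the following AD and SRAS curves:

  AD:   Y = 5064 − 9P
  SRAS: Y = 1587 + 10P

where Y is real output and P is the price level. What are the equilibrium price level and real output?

P = 183, Y = 3417

Set AD = SRAS: 5064 − 9P = 1587 + 10P, so 3477 = 19P and P = 183.
Then Y = 5064 − 9·183 = 3417.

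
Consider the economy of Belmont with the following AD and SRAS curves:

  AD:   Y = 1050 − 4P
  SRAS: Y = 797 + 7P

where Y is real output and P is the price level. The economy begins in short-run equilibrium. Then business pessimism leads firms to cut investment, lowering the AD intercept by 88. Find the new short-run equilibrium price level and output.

P = 15, Y = 902

This is a negative demand shock: AD shifts left.
New AD: Y = 962 − 4P.
Set AD = SRAS: 962 − 4P = 797 + 7P, so 165 = 11P and P = 15.
Y = 962 − 4·15 = 902.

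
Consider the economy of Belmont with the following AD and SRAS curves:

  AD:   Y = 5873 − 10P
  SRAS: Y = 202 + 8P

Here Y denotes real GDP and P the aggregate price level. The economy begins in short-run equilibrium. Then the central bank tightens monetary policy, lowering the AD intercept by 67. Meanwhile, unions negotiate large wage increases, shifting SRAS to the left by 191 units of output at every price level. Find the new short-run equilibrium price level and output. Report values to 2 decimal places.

After both shocks: AD is Y = 5806 − 10P and SRAS is Y = 11 + 8P.
Setting them equal: 5795 = 18P, so P = 321.94.
Substituting into AD, Y = 2586.56.

P = 321.94, Y = 2586.56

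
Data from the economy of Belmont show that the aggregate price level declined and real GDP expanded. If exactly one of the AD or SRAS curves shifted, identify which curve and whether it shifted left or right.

P fell and Y rose. An AD shift moves P and Y in the same direction; an SRAS shift moves them in opposite directions.
Here P and Y moved in opposite directions, so the SRAS curve shifted.
Since Y rose, SRAS shifted right.

SRAS shifted right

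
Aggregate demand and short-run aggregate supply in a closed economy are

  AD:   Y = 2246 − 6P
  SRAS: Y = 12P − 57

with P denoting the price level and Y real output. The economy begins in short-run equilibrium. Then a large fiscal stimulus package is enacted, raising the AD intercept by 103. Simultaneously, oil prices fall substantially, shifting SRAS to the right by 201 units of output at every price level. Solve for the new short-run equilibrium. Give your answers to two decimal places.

P = 122.50, Y = 1614.00

After both shocks: AD is Y = 2349 − 6P and SRAS is Y = 144 + 12P.
Setting them equal: 2205 = 18P, so P = 122.50.
Substituting into AD, Y = 1614.00.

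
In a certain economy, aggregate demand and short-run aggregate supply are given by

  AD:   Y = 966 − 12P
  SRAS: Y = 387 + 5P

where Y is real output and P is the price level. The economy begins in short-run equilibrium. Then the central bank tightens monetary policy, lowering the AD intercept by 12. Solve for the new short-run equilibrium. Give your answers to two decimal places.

This is a negative demand shock: AD shifts left.
New AD: Y = 954 − 12P.
Set AD = SRAS: 954 − 12P = 387 + 5P, so 567 = 17P and P = 33.35.
Substituting into AD, Y = 553.76.

P = 33.35, Y = 553.76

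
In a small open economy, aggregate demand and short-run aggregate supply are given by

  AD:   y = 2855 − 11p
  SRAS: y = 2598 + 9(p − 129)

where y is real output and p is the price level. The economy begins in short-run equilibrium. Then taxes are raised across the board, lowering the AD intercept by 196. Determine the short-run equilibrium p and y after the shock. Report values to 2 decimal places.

p = 61.10, y = 1986.90

This is a negative demand shock: AD shifts left.
New AD: y = 2659 − 11p.
SRAS can be written y = 1437 + 9p.
Set AD = SRAS: 2659 − 11p = 1437 + 9p, so 1222 = 20p and p = 61.10.
Substituting into AD, y = 1986.90.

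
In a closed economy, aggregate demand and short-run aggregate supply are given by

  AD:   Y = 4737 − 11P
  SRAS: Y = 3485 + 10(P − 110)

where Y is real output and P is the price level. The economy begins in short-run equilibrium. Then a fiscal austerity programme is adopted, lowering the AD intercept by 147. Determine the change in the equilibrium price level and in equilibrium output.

This is a negative demand shock: AD shifts left.
New AD: Y = 4590 − 11P.
SRAS can be written Y = 2385 + 10P.
Set AD = SRAS: 4590 − 11P = 2385 + 10P, so 2205 = 21P and P = 105.
Y = 4590 − 11·105 = 3435.
Initially P = 112, Y = 3505, so ΔP = -7 and ΔY = -70.

ΔP = -7, ΔY = -70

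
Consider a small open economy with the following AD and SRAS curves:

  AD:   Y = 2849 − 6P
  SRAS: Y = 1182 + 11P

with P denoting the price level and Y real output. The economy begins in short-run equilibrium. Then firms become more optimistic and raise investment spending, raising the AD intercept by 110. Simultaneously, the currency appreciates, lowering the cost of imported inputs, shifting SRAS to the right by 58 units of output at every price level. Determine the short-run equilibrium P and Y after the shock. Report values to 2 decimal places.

P = 101.12, Y = 2352.29

After both shocks: AD is Y = 2959 − 6P and SRAS is Y = 1240 + 11P.
Setting them equal: 1719 = 17P, so P = 101.12.
Substituting into AD, Y = 2352.29.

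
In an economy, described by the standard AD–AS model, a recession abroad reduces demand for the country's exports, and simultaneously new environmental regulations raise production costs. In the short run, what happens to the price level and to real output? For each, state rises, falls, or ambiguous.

Price level: ambiguous; output: falls

The first event is a negative demand shock: AD shifts left, which by itself pushes P down and Y down.
The second is an adverse supply shock: SRAS shifts left, which by itself pushes P up and Y down.
The two shocks push P in opposite directions, so the effect on P is ambiguous. Both shocks push Y down, so Y falls.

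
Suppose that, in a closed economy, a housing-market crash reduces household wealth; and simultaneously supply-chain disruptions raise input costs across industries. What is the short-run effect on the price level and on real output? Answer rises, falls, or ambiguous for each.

Price level: ambiguous; output: falls

The first event is a negative demand shock: AD shifts left, which by itself pushes P down and Y down.
The second is an adverse supply shock: SRAS shifts left, which by itself pushes P up and Y down.
The two shocks push P in opposite directions, so the effect on P is ambiguous. Both shocks push Y down, so Y falls.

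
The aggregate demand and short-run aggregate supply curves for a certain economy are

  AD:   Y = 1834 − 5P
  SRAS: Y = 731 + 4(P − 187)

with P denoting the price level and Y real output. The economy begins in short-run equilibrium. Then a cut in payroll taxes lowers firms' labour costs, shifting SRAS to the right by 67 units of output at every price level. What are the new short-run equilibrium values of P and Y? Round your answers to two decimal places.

This is a positive supply shock: SRAS shifts right.
New SRAS: Y = 50 + 4P.
Set AD = SRAS: 1834 − 5P = 50 + 4P, so 1784 = 9P and P = 198.22.
Substituting into AD, Y = 842.89.

P = 198.22, Y = 842.89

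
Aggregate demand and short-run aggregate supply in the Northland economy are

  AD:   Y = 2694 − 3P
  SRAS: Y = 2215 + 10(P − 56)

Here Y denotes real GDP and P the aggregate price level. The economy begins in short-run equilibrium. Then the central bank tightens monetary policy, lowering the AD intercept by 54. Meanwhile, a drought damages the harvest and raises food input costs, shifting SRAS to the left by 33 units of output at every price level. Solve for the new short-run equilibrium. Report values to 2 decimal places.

After both shocks: AD is Y = 2640 − 3P and SRAS is Y = 1622 + 10P.
Setting them equal: 1018 = 13P, so P = 78.31.
Substituting into AD, Y = 2405.08.

P = 78.31, Y = 2405.08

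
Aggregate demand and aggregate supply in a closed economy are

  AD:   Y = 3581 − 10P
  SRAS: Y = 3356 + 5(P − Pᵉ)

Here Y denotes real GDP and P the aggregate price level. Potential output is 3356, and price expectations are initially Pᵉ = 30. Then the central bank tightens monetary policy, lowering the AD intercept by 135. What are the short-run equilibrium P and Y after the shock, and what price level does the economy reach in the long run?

AD shifts left: new AD is Y = 3446 − 10P. With Pᵉ = 30, SRAS is Y = 3206 + 5P.
Short run: 3446 − 10P = 3206 + 5P gives 240 = 15P, so P = 16 and Y = 3446 − 10·16 = 3286.
Y = 3286 is below potential 3356; expectations adjust and SRAS shifts right until Y = 3356.
Long run: on the new AD curve, 3356 = 3446 − 10P gives P = 9.

Short run: P = 16, Y = 3286. Long run: P = 9.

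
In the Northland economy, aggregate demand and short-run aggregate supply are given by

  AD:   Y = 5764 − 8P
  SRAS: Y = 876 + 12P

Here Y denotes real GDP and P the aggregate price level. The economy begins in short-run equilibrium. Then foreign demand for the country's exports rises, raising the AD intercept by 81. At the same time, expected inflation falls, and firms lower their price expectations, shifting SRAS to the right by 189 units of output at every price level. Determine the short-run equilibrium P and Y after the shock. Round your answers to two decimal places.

After both shocks: AD is Y = 5845 − 8P and SRAS is Y = 1065 + 12P.
Setting them equal: 4780 = 20P, so P = 239.00.
Substituting into AD, Y = 3933.00.

P = 239.00, Y = 3933.00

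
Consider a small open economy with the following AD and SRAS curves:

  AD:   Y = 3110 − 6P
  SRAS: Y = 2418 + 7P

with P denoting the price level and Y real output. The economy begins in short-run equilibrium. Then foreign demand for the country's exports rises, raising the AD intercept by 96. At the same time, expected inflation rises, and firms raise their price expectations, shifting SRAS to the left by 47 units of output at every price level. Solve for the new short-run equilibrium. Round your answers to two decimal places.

P = 64.23, Y = 2820.62

After both shocks: AD is Y = 3206 − 6P and SRAS is Y = 2371 + 7P.
Setting them equal: 835 = 13P, so P = 64.23.
Substituting into AD, Y = 2820.62.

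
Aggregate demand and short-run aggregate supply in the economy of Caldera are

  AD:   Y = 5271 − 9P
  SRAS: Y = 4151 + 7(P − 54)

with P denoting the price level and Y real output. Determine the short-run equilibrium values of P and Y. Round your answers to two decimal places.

P = 93.63, Y = 4428.38

Write SRAS as Y = 4151 + 7P − 378 = 3773 + 7P.
Set AD = SRAS: 5271 − 9P = 3773 + 7P, so 1498 = 16P and P = 93.63.
Substituting into AD, Y = 5271 − 9P = 4428.38.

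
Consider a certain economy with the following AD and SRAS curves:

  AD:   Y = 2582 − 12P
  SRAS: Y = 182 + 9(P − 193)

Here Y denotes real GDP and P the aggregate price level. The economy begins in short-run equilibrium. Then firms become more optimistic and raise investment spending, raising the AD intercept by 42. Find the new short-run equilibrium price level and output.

P = 199, Y = 236

This is a positive demand shock: AD shifts right.
New AD: Y = 2624 − 12P.
SRAS can be written Y = 9P − 1555.
Set AD = SRAS: 2624 − 12P = 9P − 1555, so 4179 = 21P and P = 199.
Y = 2624 − 12·199 = 236.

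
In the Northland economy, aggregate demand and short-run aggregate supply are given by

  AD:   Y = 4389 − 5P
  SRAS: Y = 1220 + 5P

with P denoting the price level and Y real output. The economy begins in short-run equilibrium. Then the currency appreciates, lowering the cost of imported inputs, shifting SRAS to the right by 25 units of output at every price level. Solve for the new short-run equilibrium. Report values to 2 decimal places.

This is a positive supply shock: SRAS shifts right.
New SRAS: Y = 1245 + 5P.
Set AD = SRAS: 4389 − 5P = 1245 + 5P, so 3144 = 10P and P = 314.40.
Substituting into AD, Y = 2817.00.

P = 314.40, Y = 2817.00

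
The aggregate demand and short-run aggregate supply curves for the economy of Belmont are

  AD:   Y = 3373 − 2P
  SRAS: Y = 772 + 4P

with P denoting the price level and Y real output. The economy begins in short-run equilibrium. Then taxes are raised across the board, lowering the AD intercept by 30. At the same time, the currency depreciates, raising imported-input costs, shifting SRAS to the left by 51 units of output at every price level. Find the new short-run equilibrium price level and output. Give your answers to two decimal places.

After both shocks: AD is Y = 3343 − 2P and SRAS is Y = 721 + 4P.
Setting them equal: 2622 = 6P, so P = 437.00.
Substituting into AD, Y = 2469.00.

P = 437.00, Y = 2469.00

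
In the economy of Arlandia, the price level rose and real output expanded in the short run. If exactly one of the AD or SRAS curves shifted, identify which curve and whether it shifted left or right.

AD shifted right

P rose and Y rose. An AD shift moves P and Y in the same direction; an SRAS shift moves them in opposite directions.
Here P and Y moved in the same direction, so the AD curve shifted.
Since Y rose, AD shifted right.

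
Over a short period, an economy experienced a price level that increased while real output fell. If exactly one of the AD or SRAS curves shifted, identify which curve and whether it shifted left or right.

P rose and Y fell. An AD shift moves P and Y in the same direction; an SRAS shift moves them in opposite directions.
Here P and Y moved in opposite directions, so the SRAS curve shifted.
Since Y fell, SRAS shifted left.

SRAS shifted left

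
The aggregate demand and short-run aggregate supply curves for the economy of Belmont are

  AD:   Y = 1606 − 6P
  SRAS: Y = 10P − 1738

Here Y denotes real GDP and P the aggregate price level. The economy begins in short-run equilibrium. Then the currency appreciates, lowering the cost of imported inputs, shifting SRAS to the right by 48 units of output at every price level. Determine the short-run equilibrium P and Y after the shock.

This is a positive supply shock: SRAS shifts right.
New SRAS: Y = 10P − 1690.
Set AD = SRAS: 1606 − 6P = 10P − 1690, so 3296 = 16P and P = 206.
Y = 1606 − 6·206 = 370.

P = 206, Y = 370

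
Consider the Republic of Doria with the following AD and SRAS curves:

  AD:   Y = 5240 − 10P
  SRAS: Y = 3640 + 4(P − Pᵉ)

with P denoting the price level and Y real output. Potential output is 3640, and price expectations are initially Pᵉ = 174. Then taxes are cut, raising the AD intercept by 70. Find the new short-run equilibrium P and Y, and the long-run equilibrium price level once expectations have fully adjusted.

AD shifts right: new AD is Y = 5310 − 10P. With Pᵉ = 174, SRAS is Y = 2944 + 4P.
Short run: 5310 − 10P = 2944 + 4P gives 2366 = 14P, so P = 169 and Y = 5310 − 10·169 = 3620.
Y = 3620 is below potential 3640; expectations adjust and SRAS shifts right until Y = 3640.
Long run: on the new AD curve, 3640 = 5310 − 10P gives P = 167.

Short run: P = 169, Y = 3620. Long run: P = 167.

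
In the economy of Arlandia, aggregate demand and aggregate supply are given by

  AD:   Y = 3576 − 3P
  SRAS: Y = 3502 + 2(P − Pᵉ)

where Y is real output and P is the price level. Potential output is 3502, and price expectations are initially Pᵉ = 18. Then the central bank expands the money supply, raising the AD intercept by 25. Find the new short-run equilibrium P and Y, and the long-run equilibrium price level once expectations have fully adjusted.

Short run: P = 27, Y = 3520. Long run: P = 33.

AD shifts right: new AD is Y = 3601 − 3P. With Pᵉ = 18, SRAS is Y = 3466 + 2P.
Short run: 3601 − 3P = 3466 + 2P gives 135 = 5P, so P = 27 and Y = 3601 − 3·27 = 3520.
Y = 3520 is above potential 3502; expectations adjust and SRAS shifts left until Y = 3502.
Long run: on the new AD curve, 3502 = 3601 − 3P gives P = 33.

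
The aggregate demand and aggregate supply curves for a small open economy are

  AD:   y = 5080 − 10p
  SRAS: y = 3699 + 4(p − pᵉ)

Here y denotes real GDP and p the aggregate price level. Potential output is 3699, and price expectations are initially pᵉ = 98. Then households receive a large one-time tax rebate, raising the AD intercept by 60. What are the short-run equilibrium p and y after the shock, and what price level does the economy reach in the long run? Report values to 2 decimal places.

Short run: p = 130.93, y = 3830.71. Long run: p = 144.10.

AD shifts right: new AD is y = 5140 − 10p. With pᵉ = 98, SRAS is y = 3307 + 4p.
Short run: 5140 − 10p = 3307 + 4p gives 1833 = 14p, so p = 130.93 and y = 5140 − 10p = 3830.71.
y = 3830.71 is above potential 3699; expectations adjust and SRAS shifts left until y = 3699.
Long run: on the new AD curve, 3699 = 5140 − 10p gives p = 144.10.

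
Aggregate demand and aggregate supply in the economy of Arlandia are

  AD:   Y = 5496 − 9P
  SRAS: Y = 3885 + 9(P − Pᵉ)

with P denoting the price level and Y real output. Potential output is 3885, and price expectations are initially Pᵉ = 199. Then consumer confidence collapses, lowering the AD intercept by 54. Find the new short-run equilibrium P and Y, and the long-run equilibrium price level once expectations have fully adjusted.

Short run: P = 186, Y = 3768. Long run: P = 173.

AD shifts left: new AD is Y = 5442 − 9P. With Pᵉ = 199, SRAS is Y = 2094 + 9P.
Short run: 5442 − 9P = 2094 + 9P gives 3348 = 18P, so P = 186 and Y = 5442 − 9·186 = 3768.
Y = 3768 is below potential 3885; expectations adjust and SRAS shifts right until Y = 3885.
Long run: on the new AD curve, 3885 = 5442 − 9P gives P = 173.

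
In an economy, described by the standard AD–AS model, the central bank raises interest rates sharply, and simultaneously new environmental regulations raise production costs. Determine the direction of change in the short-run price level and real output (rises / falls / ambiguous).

The first event is a negative demand shock: AD shifts left, which by itself pushes P down and Y down.
The second is an adverse supply shock: SRAS shifts left, which by itself pushes P up and Y down.
The two shocks push P in opposite directions, so the effect on P is ambiguous. Both shocks push Y down, so Y falls.

Price level: ambiguous; output: falls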